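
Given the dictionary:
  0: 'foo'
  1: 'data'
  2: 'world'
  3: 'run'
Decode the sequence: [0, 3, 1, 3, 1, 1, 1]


Look up each index in the dictionary:
  0 -> 'foo'
  3 -> 'run'
  1 -> 'data'
  3 -> 'run'
  1 -> 'data'
  1 -> 'data'
  1 -> 'data'

Decoded: "foo run data run data data data"


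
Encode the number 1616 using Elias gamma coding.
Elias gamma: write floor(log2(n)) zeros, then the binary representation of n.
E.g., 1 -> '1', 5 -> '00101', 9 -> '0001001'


num_bits = floor(log2(1616)) + 1 = 11
leading_zeros = num_bits - 1 = 10
binary(1616) = 11001010000

Elias gamma(1616) = '0000000000' + '11001010000' = 000000000011001010000 (21 bits)


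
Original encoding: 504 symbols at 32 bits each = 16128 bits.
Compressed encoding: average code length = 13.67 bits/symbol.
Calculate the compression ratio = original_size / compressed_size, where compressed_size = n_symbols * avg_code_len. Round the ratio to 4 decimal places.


original_size = n_symbols * orig_bits = 504 * 32 = 16128 bits
compressed_size = n_symbols * avg_code_len = 504 * 13.67 = 6889.68 bits
ratio = original_size / compressed_size = 16128 / 6889.68 = 2.3409

Compression ratio = 2.3409


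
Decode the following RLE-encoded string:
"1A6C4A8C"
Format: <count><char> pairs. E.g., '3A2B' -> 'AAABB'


Expanding each <count><char> pair:
  1A -> 'A'
  6C -> 'CCCCCC'
  4A -> 'AAAA'
  8C -> 'CCCCCCCC'

Decoded = ACCCCCCAAAACCCCCCCC


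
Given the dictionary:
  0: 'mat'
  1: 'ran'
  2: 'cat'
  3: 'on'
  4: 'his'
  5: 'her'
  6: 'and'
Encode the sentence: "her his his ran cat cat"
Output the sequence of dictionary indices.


Look up each word in the dictionary:
  'her' -> 5
  'his' -> 4
  'his' -> 4
  'ran' -> 1
  'cat' -> 2
  'cat' -> 2

Encoded: [5, 4, 4, 1, 2, 2]


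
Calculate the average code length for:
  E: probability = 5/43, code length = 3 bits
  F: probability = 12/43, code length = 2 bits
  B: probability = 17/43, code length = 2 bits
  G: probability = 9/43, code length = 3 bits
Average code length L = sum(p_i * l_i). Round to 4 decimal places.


Weighted contributions p_i * l_i:
  E: (5/43) * 3 = 15/43
  F: (12/43) * 2 = 24/43
  B: (17/43) * 2 = 34/43
  G: (9/43) * 3 = 27/43
Sum = (15 + 24 + 34 + 27)/43 = 100/43

L = 100/43 = 2.3256 bits/symbol


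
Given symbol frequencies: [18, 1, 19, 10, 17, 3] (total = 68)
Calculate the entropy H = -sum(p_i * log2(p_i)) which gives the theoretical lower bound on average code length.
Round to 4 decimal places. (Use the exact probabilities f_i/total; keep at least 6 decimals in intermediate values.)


Per-symbol terms -p_i * log2(p_i) with p_i = f_i/68:
  p = 18/68 = 0.264706: log2(p) = -1.917538, -p*log2(p) = 0.507584
  p = 1/68 = 0.014706: log2(p) = -6.087463, -p*log2(p) = 0.089522
  p = 19/68 = 0.279412: log2(p) = -1.839535, -p*log2(p) = 0.513988
  p = 10/68 = 0.147059: log2(p) = -2.765535, -p*log2(p) = 0.406696
  p = 17/68 = 0.250000: log2(p) = -2.000000, -p*log2(p) = 0.500000
  p = 3/68 = 0.044118: log2(p) = -4.502500, -p*log2(p) = 0.198640
H = 0.507584 + 0.089522 + 0.513988 + 0.406696 + 0.500000 + 0.198640 = 2.216430

H = 2.2164 bits/symbol


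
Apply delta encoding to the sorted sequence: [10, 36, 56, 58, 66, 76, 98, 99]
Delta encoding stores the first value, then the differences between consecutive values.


First value: 10
Deltas:
  36 - 10 = 26
  56 - 36 = 20
  58 - 56 = 2
  66 - 58 = 8
  76 - 66 = 10
  98 - 76 = 22
  99 - 98 = 1


Delta encoded: [10, 26, 20, 2, 8, 10, 22, 1]


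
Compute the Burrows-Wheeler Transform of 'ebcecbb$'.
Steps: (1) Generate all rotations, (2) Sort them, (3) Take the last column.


Rotations (sorted):
  0: $ebcecbb -> last char: b
  1: b$ebcecb -> last char: b
  2: bb$ebcec -> last char: c
  3: bcecbb$e -> last char: e
  4: cbb$ebce -> last char: e
  5: cecbb$eb -> last char: b
  6: ebcecbb$ -> last char: $
  7: ecbb$ebc -> last char: c


BWT = bbceeb$c


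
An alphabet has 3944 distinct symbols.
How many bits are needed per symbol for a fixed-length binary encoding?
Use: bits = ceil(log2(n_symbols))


log2(3944) = 11.9454
Bracket: 2^11 = 2048 < 3944 <= 2^12 = 4096
So ceil(log2(3944)) = 12

bits = ceil(log2(3944)) = ceil(11.9454) = 12 bits


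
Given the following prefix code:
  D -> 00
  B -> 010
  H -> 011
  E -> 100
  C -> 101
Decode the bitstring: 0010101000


Decoding step by step:
Bits 00 -> D
Bits 101 -> C
Bits 010 -> B
Bits 00 -> D


Decoded message: DCBD


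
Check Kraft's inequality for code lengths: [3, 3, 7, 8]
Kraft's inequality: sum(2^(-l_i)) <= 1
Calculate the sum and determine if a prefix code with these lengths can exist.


Sum = 2^(-3) + 2^(-3) + 2^(-7) + 2^(-8)
    = 0.125 + 0.125 + 0.0078125 + 0.00390625
    = 67/256 = 0.26171875
Since 0.26171875 <= 1, Kraft's inequality IS satisfied.
A prefix code with these lengths CAN exist.

Kraft sum = 0.26171875. Satisfied.


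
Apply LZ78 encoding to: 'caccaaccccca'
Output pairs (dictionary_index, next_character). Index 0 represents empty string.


LZ78 encoding steps:
Dictionary: {0: ''}
Step 1: w='' (idx 0), next='c' -> output (0, 'c'), add 'c' as idx 1
Step 2: w='' (idx 0), next='a' -> output (0, 'a'), add 'a' as idx 2
Step 3: w='c' (idx 1), next='c' -> output (1, 'c'), add 'cc' as idx 3
Step 4: w='a' (idx 2), next='a' -> output (2, 'a'), add 'aa' as idx 4
Step 5: w='cc' (idx 3), next='c' -> output (3, 'c'), add 'ccc' as idx 5
Step 6: w='cc' (idx 3), next='a' -> output (3, 'a'), add 'cca' as idx 6


Encoded: [(0, 'c'), (0, 'a'), (1, 'c'), (2, 'a'), (3, 'c'), (3, 'a')]


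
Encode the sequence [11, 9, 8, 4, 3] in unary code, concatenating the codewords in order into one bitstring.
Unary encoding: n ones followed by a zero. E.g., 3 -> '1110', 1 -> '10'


Encode each number as n ones followed by a terminating 0:
  11 -> 111111111110 (12 bits)
  9 -> 1111111110 (10 bits)
  8 -> 111111110 (9 bits)
  4 -> 11110 (5 bits)
  3 -> 1110 (4 bits)
Total length = 12 + 10 + 9 + 5 + 4 = 40 bits.

Unary([11, 9, 8, 4, 3]) = 1111111111101111111110111111110111101110 (40 bits)


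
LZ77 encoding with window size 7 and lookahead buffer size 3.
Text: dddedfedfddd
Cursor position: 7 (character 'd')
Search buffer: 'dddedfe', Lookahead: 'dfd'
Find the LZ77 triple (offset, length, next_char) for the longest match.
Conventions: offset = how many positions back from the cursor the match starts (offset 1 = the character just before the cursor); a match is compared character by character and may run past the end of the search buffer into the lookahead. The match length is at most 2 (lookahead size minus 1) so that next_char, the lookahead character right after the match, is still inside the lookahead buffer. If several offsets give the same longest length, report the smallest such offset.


Try each offset into the search buffer:
  offset=1 (pos 6, char 'e'): match length 0
  offset=2 (pos 5, char 'f'): match length 0
  offset=3 (pos 4, char 'd'): match length 2
  offset=4 (pos 3, char 'e'): match length 0
  offset=5 (pos 2, char 'd'): match length 1
  offset=6 (pos 1, char 'd'): match length 1
  offset=7 (pos 0, char 'd'): match length 1
Longest match has length 2 at offset 3.
next_char = character at position 7 + 2 = 9 -> 'd'

Best match: offset=3, length=2 (matching 'df' starting at position 4)
LZ77 triple: (3, 2, 'd')


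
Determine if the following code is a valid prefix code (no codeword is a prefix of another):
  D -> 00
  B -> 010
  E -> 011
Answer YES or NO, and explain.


Checking each pair (does one codeword prefix another?):
  D='00' vs B='010': no prefix
  D='00' vs E='011': no prefix
  B='010' vs D='00': no prefix
  B='010' vs E='011': no prefix
  E='011' vs D='00': no prefix
  E='011' vs B='010': no prefix
No violation found over all pairs.

YES -- this is a valid prefix code. No codeword is a prefix of any other codeword.


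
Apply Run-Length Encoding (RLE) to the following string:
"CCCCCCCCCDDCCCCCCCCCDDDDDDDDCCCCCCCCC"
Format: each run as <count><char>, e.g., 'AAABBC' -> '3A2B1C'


Scanning runs left to right:
  i=0: run of 'C' x 9 -> '9C'
  i=9: run of 'D' x 2 -> '2D'
  i=11: run of 'C' x 9 -> '9C'
  i=20: run of 'D' x 8 -> '8D'
  i=28: run of 'C' x 9 -> '9C'

RLE = 9C2D9C8D9C


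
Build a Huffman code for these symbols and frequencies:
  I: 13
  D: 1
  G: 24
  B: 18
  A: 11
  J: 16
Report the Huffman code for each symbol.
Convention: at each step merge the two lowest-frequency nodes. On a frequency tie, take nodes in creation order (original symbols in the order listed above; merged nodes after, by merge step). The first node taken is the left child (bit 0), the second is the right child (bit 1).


Huffman tree construction:
Step 1: Merge D(1) + A(11) = 12
Step 2: Merge (D+A)(12) + I(13) = 25
Step 3: Merge J(16) + B(18) = 34
Step 4: Merge G(24) + ((D+A)+I)(25) = 49
Step 5: Merge (J+B)(34) + (G+((D+A)+I))(49) = 83
Read each symbol's code off the tree from the root (left child = 0, right child = 1).

Codes:
  I: 111 (length 3)
  D: 1100 (length 4)
  G: 10 (length 2)
  B: 01 (length 2)
  A: 1101 (length 4)
  J: 00 (length 2)
Average code length: 203/83 = 2.4458 bits/symbol


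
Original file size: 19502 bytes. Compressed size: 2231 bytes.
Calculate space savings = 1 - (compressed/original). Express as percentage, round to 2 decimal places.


ratio = compressed/original = 2231/19502 = 0.114399
savings = 1 - ratio = 1 - 0.114399 = 0.885601
as a percentage: 0.885601 * 100 = 88.56%

Space savings = 1 - 2231/19502 = 88.56%


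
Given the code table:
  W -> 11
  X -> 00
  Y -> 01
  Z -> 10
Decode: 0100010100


Decoding:
01 -> Y
00 -> X
01 -> Y
01 -> Y
00 -> X


Result: YXYYX


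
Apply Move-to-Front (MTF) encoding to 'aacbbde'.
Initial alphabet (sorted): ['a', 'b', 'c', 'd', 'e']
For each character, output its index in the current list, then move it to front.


MTF encoding:
'a': index 0 in ['a', 'b', 'c', 'd', 'e'] -> ['a', 'b', 'c', 'd', 'e']
'a': index 0 in ['a', 'b', 'c', 'd', 'e'] -> ['a', 'b', 'c', 'd', 'e']
'c': index 2 in ['a', 'b', 'c', 'd', 'e'] -> ['c', 'a', 'b', 'd', 'e']
'b': index 2 in ['c', 'a', 'b', 'd', 'e'] -> ['b', 'c', 'a', 'd', 'e']
'b': index 0 in ['b', 'c', 'a', 'd', 'e'] -> ['b', 'c', 'a', 'd', 'e']
'd': index 3 in ['b', 'c', 'a', 'd', 'e'] -> ['d', 'b', 'c', 'a', 'e']
'e': index 4 in ['d', 'b', 'c', 'a', 'e'] -> ['e', 'd', 'b', 'c', 'a']


Output: [0, 0, 2, 2, 0, 3, 4]


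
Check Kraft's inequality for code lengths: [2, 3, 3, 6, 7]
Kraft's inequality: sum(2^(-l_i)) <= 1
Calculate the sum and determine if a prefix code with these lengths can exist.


Sum = 2^(-2) + 2^(-3) + 2^(-3) + 2^(-6) + 2^(-7)
    = 0.25 + 0.125 + 0.125 + 0.015625 + 0.0078125
    = 67/128 = 0.5234375
Since 0.5234375 <= 1, Kraft's inequality IS satisfied.
A prefix code with these lengths CAN exist.

Kraft sum = 0.5234375. Satisfied.


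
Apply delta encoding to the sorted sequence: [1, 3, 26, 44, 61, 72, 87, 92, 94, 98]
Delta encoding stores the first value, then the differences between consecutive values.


First value: 1
Deltas:
  3 - 1 = 2
  26 - 3 = 23
  44 - 26 = 18
  61 - 44 = 17
  72 - 61 = 11
  87 - 72 = 15
  92 - 87 = 5
  94 - 92 = 2
  98 - 94 = 4


Delta encoded: [1, 2, 23, 18, 17, 11, 15, 5, 2, 4]


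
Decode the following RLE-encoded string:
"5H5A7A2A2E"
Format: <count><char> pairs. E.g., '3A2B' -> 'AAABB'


Expanding each <count><char> pair:
  5H -> 'HHHHH'
  5A -> 'AAAAA'
  7A -> 'AAAAAAA'
  2A -> 'AA'
  2E -> 'EE'

Decoded = HHHHHAAAAAAAAAAAAAAEE


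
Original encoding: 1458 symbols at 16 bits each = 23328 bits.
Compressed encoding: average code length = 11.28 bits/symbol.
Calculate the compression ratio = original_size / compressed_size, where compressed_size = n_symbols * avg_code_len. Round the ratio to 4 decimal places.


original_size = n_symbols * orig_bits = 1458 * 16 = 23328 bits
compressed_size = n_symbols * avg_code_len = 1458 * 11.28 = 16446.24 bits
ratio = original_size / compressed_size = 23328 / 16446.24 = 1.4184

Compression ratio = 1.4184


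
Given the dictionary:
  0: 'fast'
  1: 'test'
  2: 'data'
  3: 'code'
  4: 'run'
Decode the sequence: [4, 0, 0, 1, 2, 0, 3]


Look up each index in the dictionary:
  4 -> 'run'
  0 -> 'fast'
  0 -> 'fast'
  1 -> 'test'
  2 -> 'data'
  0 -> 'fast'
  3 -> 'code'

Decoded: "run fast fast test data fast code"


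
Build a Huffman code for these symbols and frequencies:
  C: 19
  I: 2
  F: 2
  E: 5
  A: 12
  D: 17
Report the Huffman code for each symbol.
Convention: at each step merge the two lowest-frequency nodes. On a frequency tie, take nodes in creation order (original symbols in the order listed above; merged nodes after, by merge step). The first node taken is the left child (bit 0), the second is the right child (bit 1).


Huffman tree construction:
Step 1: Merge I(2) + F(2) = 4
Step 2: Merge (I+F)(4) + E(5) = 9
Step 3: Merge ((I+F)+E)(9) + A(12) = 21
Step 4: Merge D(17) + C(19) = 36
Step 5: Merge (((I+F)+E)+A)(21) + (D+C)(36) = 57
Read each symbol's code off the tree from the root (left child = 0, right child = 1).

Codes:
  C: 11 (length 2)
  I: 0000 (length 4)
  F: 0001 (length 4)
  E: 001 (length 3)
  A: 01 (length 2)
  D: 10 (length 2)
Average code length: 127/57 = 2.2281 bits/symbol


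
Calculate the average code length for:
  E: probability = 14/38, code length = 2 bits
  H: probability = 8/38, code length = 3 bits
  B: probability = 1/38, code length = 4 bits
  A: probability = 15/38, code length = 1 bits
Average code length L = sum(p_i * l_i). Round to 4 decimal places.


Weighted contributions p_i * l_i:
  E: (14/38) * 2 = 28/38
  H: (8/38) * 3 = 24/38
  B: (1/38) * 4 = 4/38
  A: (15/38) * 1 = 15/38
Sum = (28 + 24 + 4 + 15)/38 = 71/38

L = 71/38 = 1.8684 bits/symbol


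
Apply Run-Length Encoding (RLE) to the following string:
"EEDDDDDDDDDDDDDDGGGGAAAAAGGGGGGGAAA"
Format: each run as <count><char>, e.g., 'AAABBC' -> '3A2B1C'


Scanning runs left to right:
  i=0: run of 'E' x 2 -> '2E'
  i=2: run of 'D' x 14 -> '14D'
  i=16: run of 'G' x 4 -> '4G'
  i=20: run of 'A' x 5 -> '5A'
  i=25: run of 'G' x 7 -> '7G'
  i=32: run of 'A' x 3 -> '3A'

RLE = 2E14D4G5A7G3A


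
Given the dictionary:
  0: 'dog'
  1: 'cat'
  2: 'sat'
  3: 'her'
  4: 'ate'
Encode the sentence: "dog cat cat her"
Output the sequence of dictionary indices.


Look up each word in the dictionary:
  'dog' -> 0
  'cat' -> 1
  'cat' -> 1
  'her' -> 3

Encoded: [0, 1, 1, 3]


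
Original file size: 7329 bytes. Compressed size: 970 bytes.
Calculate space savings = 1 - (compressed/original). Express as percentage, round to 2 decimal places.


ratio = compressed/original = 970/7329 = 0.132351
savings = 1 - ratio = 1 - 0.132351 = 0.867649
as a percentage: 0.867649 * 100 = 86.76%

Space savings = 1 - 970/7329 = 86.76%


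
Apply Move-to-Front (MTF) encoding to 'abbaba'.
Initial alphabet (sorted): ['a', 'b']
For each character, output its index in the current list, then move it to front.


MTF encoding:
'a': index 0 in ['a', 'b'] -> ['a', 'b']
'b': index 1 in ['a', 'b'] -> ['b', 'a']
'b': index 0 in ['b', 'a'] -> ['b', 'a']
'a': index 1 in ['b', 'a'] -> ['a', 'b']
'b': index 1 in ['a', 'b'] -> ['b', 'a']
'a': index 1 in ['b', 'a'] -> ['a', 'b']


Output: [0, 1, 0, 1, 1, 1]


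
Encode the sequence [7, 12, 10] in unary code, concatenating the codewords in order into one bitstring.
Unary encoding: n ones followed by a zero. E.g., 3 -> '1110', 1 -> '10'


Encode each number as n ones followed by a terminating 0:
  7 -> 11111110 (8 bits)
  12 -> 1111111111110 (13 bits)
  10 -> 11111111110 (11 bits)
Total length = 8 + 13 + 11 = 32 bits.

Unary([7, 12, 10]) = 11111110111111111111011111111110 (32 bits)


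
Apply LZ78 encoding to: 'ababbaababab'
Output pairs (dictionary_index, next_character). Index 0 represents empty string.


LZ78 encoding steps:
Dictionary: {0: ''}
Step 1: w='' (idx 0), next='a' -> output (0, 'a'), add 'a' as idx 1
Step 2: w='' (idx 0), next='b' -> output (0, 'b'), add 'b' as idx 2
Step 3: w='a' (idx 1), next='b' -> output (1, 'b'), add 'ab' as idx 3
Step 4: w='b' (idx 2), next='a' -> output (2, 'a'), add 'ba' as idx 4
Step 5: w='ab' (idx 3), next='a' -> output (3, 'a'), add 'aba' as idx 5
Step 6: w='ba' (idx 4), next='b' -> output (4, 'b'), add 'bab' as idx 6


Encoded: [(0, 'a'), (0, 'b'), (1, 'b'), (2, 'a'), (3, 'a'), (4, 'b')]


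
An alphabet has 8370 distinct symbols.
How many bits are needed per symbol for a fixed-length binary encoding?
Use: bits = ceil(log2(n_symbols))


log2(8370) = 13.031
Bracket: 2^13 = 8192 < 8370 <= 2^14 = 16384
So ceil(log2(8370)) = 14

bits = ceil(log2(8370)) = ceil(13.031) = 14 bits


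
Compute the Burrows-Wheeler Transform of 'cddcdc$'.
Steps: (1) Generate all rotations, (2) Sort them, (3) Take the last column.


Rotations (sorted):
  0: $cddcdc -> last char: c
  1: c$cddcd -> last char: d
  2: cdc$cdd -> last char: d
  3: cddcdc$ -> last char: $
  4: dc$cddc -> last char: c
  5: dcdc$cd -> last char: d
  6: ddcdc$c -> last char: c


BWT = cdd$cdc


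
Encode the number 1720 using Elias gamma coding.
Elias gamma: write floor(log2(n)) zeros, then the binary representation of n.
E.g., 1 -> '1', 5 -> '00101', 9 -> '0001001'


num_bits = floor(log2(1720)) + 1 = 11
leading_zeros = num_bits - 1 = 10
binary(1720) = 11010111000

Elias gamma(1720) = '0000000000' + '11010111000' = 000000000011010111000 (21 bits)


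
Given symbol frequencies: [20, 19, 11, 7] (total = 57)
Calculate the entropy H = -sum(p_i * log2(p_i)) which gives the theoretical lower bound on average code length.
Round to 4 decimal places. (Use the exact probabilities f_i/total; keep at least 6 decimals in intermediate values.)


Per-symbol terms -p_i * log2(p_i) with p_i = f_i/57:
  p = 20/57 = 0.350877: log2(p) = -1.510962, -p*log2(p) = 0.530162
  p = 19/57 = 0.333333: log2(p) = -1.584963, -p*log2(p) = 0.528321
  p = 11/57 = 0.192982: log2(p) = -2.373458, -p*log2(p) = 0.458036
  p = 7/57 = 0.122807: log2(p) = -3.025535, -p*log2(p) = 0.371557
H = 0.530162 + 0.528321 + 0.458036 + 0.371557 = 1.888076

H = 1.8881 bits/symbol


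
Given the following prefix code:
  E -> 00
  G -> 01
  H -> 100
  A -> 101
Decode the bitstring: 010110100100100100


Decoding step by step:
Bits 01 -> G
Bits 01 -> G
Bits 101 -> A
Bits 00 -> E
Bits 100 -> H
Bits 100 -> H
Bits 100 -> H


Decoded message: GGAEHHH


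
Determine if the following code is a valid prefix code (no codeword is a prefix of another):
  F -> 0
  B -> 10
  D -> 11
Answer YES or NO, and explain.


Checking each pair (does one codeword prefix another?):
  F='0' vs B='10': no prefix
  F='0' vs D='11': no prefix
  B='10' vs F='0': no prefix
  B='10' vs D='11': no prefix
  D='11' vs F='0': no prefix
  D='11' vs B='10': no prefix
No violation found over all pairs.

YES -- this is a valid prefix code. No codeword is a prefix of any other codeword.


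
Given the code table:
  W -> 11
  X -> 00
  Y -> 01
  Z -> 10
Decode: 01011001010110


Decoding:
01 -> Y
01 -> Y
10 -> Z
01 -> Y
01 -> Y
01 -> Y
10 -> Z


Result: YYZYYYZ


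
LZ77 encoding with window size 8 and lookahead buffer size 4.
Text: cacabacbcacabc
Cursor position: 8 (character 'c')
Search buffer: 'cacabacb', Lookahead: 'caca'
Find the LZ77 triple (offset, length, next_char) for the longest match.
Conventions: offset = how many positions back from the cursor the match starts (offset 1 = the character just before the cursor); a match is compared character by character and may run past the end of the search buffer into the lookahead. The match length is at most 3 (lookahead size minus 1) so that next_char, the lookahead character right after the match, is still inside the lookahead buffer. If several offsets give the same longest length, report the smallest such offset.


Try each offset into the search buffer:
  offset=1 (pos 7, char 'b'): match length 0
  offset=2 (pos 6, char 'c'): match length 1
  offset=3 (pos 5, char 'a'): match length 0
  offset=4 (pos 4, char 'b'): match length 0
  offset=5 (pos 3, char 'a'): match length 0
  offset=6 (pos 2, char 'c'): match length 2
  offset=7 (pos 1, char 'a'): match length 0
  offset=8 (pos 0, char 'c'): match length 3
Longest match has length 3 at offset 8.
next_char = character at position 8 + 3 = 11 -> 'a'

Best match: offset=8, length=3 (matching 'cac' starting at position 0)
LZ77 triple: (8, 3, 'a')


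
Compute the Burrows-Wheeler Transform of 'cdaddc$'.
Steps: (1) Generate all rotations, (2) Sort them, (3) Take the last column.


Rotations (sorted):
  0: $cdaddc -> last char: c
  1: addc$cd -> last char: d
  2: c$cdadd -> last char: d
  3: cdaddc$ -> last char: $
  4: daddc$c -> last char: c
  5: dc$cdad -> last char: d
  6: ddc$cda -> last char: a


BWT = cdd$cda


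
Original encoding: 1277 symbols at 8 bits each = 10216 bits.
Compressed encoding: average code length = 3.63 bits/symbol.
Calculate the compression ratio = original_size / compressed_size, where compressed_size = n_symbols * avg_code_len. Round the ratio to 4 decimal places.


original_size = n_symbols * orig_bits = 1277 * 8 = 10216 bits
compressed_size = n_symbols * avg_code_len = 1277 * 3.63 = 4635.51 bits
ratio = original_size / compressed_size = 10216 / 4635.51 = 2.2039

Compression ratio = 2.2039


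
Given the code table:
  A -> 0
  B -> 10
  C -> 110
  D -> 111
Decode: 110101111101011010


Decoding:
110 -> C
10 -> B
111 -> D
110 -> C
10 -> B
110 -> C
10 -> B


Result: CBDCBCB


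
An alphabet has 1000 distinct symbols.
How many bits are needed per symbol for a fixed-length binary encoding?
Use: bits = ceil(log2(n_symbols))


log2(1000) = 9.9658
Bracket: 2^9 = 512 < 1000 <= 2^10 = 1024
So ceil(log2(1000)) = 10

bits = ceil(log2(1000)) = ceil(9.9658) = 10 bits


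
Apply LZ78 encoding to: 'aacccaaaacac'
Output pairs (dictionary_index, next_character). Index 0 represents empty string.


LZ78 encoding steps:
Dictionary: {0: ''}
Step 1: w='' (idx 0), next='a' -> output (0, 'a'), add 'a' as idx 1
Step 2: w='a' (idx 1), next='c' -> output (1, 'c'), add 'ac' as idx 2
Step 3: w='' (idx 0), next='c' -> output (0, 'c'), add 'c' as idx 3
Step 4: w='c' (idx 3), next='a' -> output (3, 'a'), add 'ca' as idx 4
Step 5: w='a' (idx 1), next='a' -> output (1, 'a'), add 'aa' as idx 5
Step 6: w='ac' (idx 2), next='a' -> output (2, 'a'), add 'aca' as idx 6
Step 7: w='c' (idx 3), end of input -> output (3, '')


Encoded: [(0, 'a'), (1, 'c'), (0, 'c'), (3, 'a'), (1, 'a'), (2, 'a'), (3, '')]


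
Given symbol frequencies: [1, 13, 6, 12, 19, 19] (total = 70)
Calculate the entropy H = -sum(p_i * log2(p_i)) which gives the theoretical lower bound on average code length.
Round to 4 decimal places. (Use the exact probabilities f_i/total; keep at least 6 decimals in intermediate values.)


Per-symbol terms -p_i * log2(p_i) with p_i = f_i/70:
  p = 1/70 = 0.014286: log2(p) = -6.129283, -p*log2(p) = 0.087561
  p = 13/70 = 0.185714: log2(p) = -2.428843, -p*log2(p) = 0.451071
  p = 6/70 = 0.085714: log2(p) = -3.544321, -p*log2(p) = 0.303799
  p = 12/70 = 0.171429: log2(p) = -2.544321, -p*log2(p) = 0.436169
  p = 19/70 = 0.271429: log2(p) = -1.881356, -p*log2(p) = 0.510654
  p = 19/70 = 0.271429: log2(p) = -1.881356, -p*log2(p) = 0.510654
H = 0.087561 + 0.451071 + 0.303799 + 0.436169 + 0.510654 + 0.510654 = 2.299908

H = 2.2999 bits/symbol


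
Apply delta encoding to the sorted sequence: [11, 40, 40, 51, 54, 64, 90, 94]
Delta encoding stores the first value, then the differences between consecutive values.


First value: 11
Deltas:
  40 - 11 = 29
  40 - 40 = 0
  51 - 40 = 11
  54 - 51 = 3
  64 - 54 = 10
  90 - 64 = 26
  94 - 90 = 4


Delta encoded: [11, 29, 0, 11, 3, 10, 26, 4]


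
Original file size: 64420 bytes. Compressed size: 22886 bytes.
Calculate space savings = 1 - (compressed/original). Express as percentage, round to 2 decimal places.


ratio = compressed/original = 22886/64420 = 0.355262
savings = 1 - ratio = 1 - 0.355262 = 0.644738
as a percentage: 0.644738 * 100 = 64.47%

Space savings = 1 - 22886/64420 = 64.47%


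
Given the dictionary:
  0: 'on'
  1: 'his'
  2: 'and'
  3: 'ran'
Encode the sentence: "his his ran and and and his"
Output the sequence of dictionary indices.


Look up each word in the dictionary:
  'his' -> 1
  'his' -> 1
  'ran' -> 3
  'and' -> 2
  'and' -> 2
  'and' -> 2
  'his' -> 1

Encoded: [1, 1, 3, 2, 2, 2, 1]


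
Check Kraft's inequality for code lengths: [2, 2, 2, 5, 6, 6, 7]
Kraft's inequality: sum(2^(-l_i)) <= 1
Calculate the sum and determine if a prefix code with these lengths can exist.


Sum = 2^(-2) + 2^(-2) + 2^(-2) + 2^(-5) + 2^(-6) + 2^(-6) + 2^(-7)
    = 0.25 + 0.25 + 0.25 + 0.03125 + 0.015625 + 0.015625 + 0.0078125
    = 105/128 = 0.8203125
Since 0.8203125 <= 1, Kraft's inequality IS satisfied.
A prefix code with these lengths CAN exist.

Kraft sum = 0.8203125. Satisfied.


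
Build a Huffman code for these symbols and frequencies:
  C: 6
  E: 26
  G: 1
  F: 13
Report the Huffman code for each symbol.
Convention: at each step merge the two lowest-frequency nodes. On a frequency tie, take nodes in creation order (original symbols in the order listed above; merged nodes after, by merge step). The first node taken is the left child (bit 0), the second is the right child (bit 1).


Huffman tree construction:
Step 1: Merge G(1) + C(6) = 7
Step 2: Merge (G+C)(7) + F(13) = 20
Step 3: Merge ((G+C)+F)(20) + E(26) = 46
Read each symbol's code off the tree from the root (left child = 0, right child = 1).

Codes:
  C: 001 (length 3)
  E: 1 (length 1)
  G: 000 (length 3)
  F: 01 (length 2)
Average code length: 73/46 = 1.5870 bits/symbol


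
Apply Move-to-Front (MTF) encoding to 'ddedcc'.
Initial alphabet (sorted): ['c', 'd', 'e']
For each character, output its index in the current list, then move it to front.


MTF encoding:
'd': index 1 in ['c', 'd', 'e'] -> ['d', 'c', 'e']
'd': index 0 in ['d', 'c', 'e'] -> ['d', 'c', 'e']
'e': index 2 in ['d', 'c', 'e'] -> ['e', 'd', 'c']
'd': index 1 in ['e', 'd', 'c'] -> ['d', 'e', 'c']
'c': index 2 in ['d', 'e', 'c'] -> ['c', 'd', 'e']
'c': index 0 in ['c', 'd', 'e'] -> ['c', 'd', 'e']


Output: [1, 0, 2, 1, 2, 0]


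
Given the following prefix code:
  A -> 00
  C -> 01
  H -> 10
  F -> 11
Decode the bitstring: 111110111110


Decoding step by step:
Bits 11 -> F
Bits 11 -> F
Bits 10 -> H
Bits 11 -> F
Bits 11 -> F
Bits 10 -> H


Decoded message: FFHFFH


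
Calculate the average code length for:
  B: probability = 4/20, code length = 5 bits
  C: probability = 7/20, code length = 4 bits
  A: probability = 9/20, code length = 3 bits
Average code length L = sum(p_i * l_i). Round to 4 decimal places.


Weighted contributions p_i * l_i:
  B: (4/20) * 5 = 20/20
  C: (7/20) * 4 = 28/20
  A: (9/20) * 3 = 27/20
Sum = (20 + 28 + 27)/20 = 75/20

L = 75/20 = 3.7500 bits/symbol


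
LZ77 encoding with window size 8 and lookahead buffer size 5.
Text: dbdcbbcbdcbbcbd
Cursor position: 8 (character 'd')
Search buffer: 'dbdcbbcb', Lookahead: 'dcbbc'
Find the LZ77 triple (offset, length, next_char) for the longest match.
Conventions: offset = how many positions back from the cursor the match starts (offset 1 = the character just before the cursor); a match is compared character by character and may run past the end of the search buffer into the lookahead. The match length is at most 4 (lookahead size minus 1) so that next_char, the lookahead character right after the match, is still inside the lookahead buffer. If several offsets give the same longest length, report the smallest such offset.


Try each offset into the search buffer:
  offset=1 (pos 7, char 'b'): match length 0
  offset=2 (pos 6, char 'c'): match length 0
  offset=3 (pos 5, char 'b'): match length 0
  offset=4 (pos 4, char 'b'): match length 0
  offset=5 (pos 3, char 'c'): match length 0
  offset=6 (pos 2, char 'd'): match length 4
  offset=7 (pos 1, char 'b'): match length 0
  offset=8 (pos 0, char 'd'): match length 1
Longest match has length 4 at offset 6.
next_char = character at position 8 + 4 = 12 -> 'c'

Best match: offset=6, length=4 (matching 'dcbb' starting at position 2)
LZ77 triple: (6, 4, 'c')


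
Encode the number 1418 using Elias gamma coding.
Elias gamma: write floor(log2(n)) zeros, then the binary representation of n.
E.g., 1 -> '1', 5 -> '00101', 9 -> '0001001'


num_bits = floor(log2(1418)) + 1 = 11
leading_zeros = num_bits - 1 = 10
binary(1418) = 10110001010

Elias gamma(1418) = '0000000000' + '10110001010' = 000000000010110001010 (21 bits)


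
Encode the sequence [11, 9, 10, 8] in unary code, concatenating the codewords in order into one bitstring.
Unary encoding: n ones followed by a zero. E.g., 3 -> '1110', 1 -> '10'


Encode each number as n ones followed by a terminating 0:
  11 -> 111111111110 (12 bits)
  9 -> 1111111110 (10 bits)
  10 -> 11111111110 (11 bits)
  8 -> 111111110 (9 bits)
Total length = 12 + 10 + 11 + 9 = 42 bits.

Unary([11, 9, 10, 8]) = 111111111110111111111011111111110111111110 (42 bits)


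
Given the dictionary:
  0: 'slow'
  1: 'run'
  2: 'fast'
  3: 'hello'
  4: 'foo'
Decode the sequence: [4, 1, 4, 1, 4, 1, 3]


Look up each index in the dictionary:
  4 -> 'foo'
  1 -> 'run'
  4 -> 'foo'
  1 -> 'run'
  4 -> 'foo'
  1 -> 'run'
  3 -> 'hello'

Decoded: "foo run foo run foo run hello"


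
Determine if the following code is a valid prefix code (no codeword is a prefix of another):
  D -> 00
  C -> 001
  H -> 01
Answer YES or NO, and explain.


Checking each pair (does one codeword prefix another?):
  D='00' vs C='001': prefix -- VIOLATION

NO -- this is NOT a valid prefix code. D (00) is a prefix of C (001).


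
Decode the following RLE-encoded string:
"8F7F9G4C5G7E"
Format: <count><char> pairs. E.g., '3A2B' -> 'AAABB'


Expanding each <count><char> pair:
  8F -> 'FFFFFFFF'
  7F -> 'FFFFFFF'
  9G -> 'GGGGGGGGG'
  4C -> 'CCCC'
  5G -> 'GGGGG'
  7E -> 'EEEEEEE'

Decoded = FFFFFFFFFFFFFFFGGGGGGGGGCCCCGGGGGEEEEEEE


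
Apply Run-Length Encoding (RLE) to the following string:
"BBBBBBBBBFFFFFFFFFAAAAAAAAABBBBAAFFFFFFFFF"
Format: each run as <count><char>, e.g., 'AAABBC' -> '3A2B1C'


Scanning runs left to right:
  i=0: run of 'B' x 9 -> '9B'
  i=9: run of 'F' x 9 -> '9F'
  i=18: run of 'A' x 9 -> '9A'
  i=27: run of 'B' x 4 -> '4B'
  i=31: run of 'A' x 2 -> '2A'
  i=33: run of 'F' x 9 -> '9F'

RLE = 9B9F9A4B2A9F


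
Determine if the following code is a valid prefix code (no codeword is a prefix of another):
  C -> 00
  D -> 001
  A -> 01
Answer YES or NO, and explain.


Checking each pair (does one codeword prefix another?):
  C='00' vs D='001': prefix -- VIOLATION

NO -- this is NOT a valid prefix code. C (00) is a prefix of D (001).


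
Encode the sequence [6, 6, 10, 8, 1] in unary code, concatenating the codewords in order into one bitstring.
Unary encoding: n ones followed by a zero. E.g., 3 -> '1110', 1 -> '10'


Encode each number as n ones followed by a terminating 0:
  6 -> 1111110 (7 bits)
  6 -> 1111110 (7 bits)
  10 -> 11111111110 (11 bits)
  8 -> 111111110 (9 bits)
  1 -> 10 (2 bits)
Total length = 7 + 7 + 11 + 9 + 2 = 36 bits.

Unary([6, 6, 10, 8, 1]) = 111111011111101111111111011111111010 (36 bits)


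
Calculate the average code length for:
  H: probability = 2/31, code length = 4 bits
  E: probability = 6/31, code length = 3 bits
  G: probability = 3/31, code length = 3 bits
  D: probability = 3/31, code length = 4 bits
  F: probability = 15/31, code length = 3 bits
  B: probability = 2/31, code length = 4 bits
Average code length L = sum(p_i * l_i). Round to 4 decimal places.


Weighted contributions p_i * l_i:
  H: (2/31) * 4 = 8/31
  E: (6/31) * 3 = 18/31
  G: (3/31) * 3 = 9/31
  D: (3/31) * 4 = 12/31
  F: (15/31) * 3 = 45/31
  B: (2/31) * 4 = 8/31
Sum = (8 + 18 + 9 + 12 + 45 + 8)/31 = 100/31

L = 100/31 = 3.2258 bits/symbol


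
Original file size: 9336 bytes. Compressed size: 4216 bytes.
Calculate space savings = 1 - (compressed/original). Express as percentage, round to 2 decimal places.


ratio = compressed/original = 4216/9336 = 0.451585
savings = 1 - ratio = 1 - 0.451585 = 0.548415
as a percentage: 0.548415 * 100 = 54.84%

Space savings = 1 - 4216/9336 = 54.84%


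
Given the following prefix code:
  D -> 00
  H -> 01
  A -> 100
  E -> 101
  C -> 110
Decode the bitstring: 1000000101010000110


Decoding step by step:
Bits 100 -> A
Bits 00 -> D
Bits 00 -> D
Bits 101 -> E
Bits 01 -> H
Bits 00 -> D
Bits 00 -> D
Bits 110 -> C


Decoded message: ADDEHDDC


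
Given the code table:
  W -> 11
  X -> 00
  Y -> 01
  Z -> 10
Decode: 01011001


Decoding:
01 -> Y
01 -> Y
10 -> Z
01 -> Y


Result: YYZY


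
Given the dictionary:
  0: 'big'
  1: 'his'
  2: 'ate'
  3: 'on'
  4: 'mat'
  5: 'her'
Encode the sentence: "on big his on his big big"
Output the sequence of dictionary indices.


Look up each word in the dictionary:
  'on' -> 3
  'big' -> 0
  'his' -> 1
  'on' -> 3
  'his' -> 1
  'big' -> 0
  'big' -> 0

Encoded: [3, 0, 1, 3, 1, 0, 0]


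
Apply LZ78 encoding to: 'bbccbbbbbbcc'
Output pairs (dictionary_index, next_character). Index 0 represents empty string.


LZ78 encoding steps:
Dictionary: {0: ''}
Step 1: w='' (idx 0), next='b' -> output (0, 'b'), add 'b' as idx 1
Step 2: w='b' (idx 1), next='c' -> output (1, 'c'), add 'bc' as idx 2
Step 3: w='' (idx 0), next='c' -> output (0, 'c'), add 'c' as idx 3
Step 4: w='b' (idx 1), next='b' -> output (1, 'b'), add 'bb' as idx 4
Step 5: w='bb' (idx 4), next='b' -> output (4, 'b'), add 'bbb' as idx 5
Step 6: w='bc' (idx 2), next='c' -> output (2, 'c'), add 'bcc' as idx 6


Encoded: [(0, 'b'), (1, 'c'), (0, 'c'), (1, 'b'), (4, 'b'), (2, 'c')]


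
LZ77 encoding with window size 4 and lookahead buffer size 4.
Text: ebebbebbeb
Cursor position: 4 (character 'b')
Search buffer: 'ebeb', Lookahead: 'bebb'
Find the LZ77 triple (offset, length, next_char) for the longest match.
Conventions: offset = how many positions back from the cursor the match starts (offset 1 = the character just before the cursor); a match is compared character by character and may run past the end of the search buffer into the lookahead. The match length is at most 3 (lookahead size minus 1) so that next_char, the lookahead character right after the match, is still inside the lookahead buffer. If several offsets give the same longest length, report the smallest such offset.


Try each offset into the search buffer:
  offset=1 (pos 3, char 'b'): match length 1
  offset=2 (pos 2, char 'e'): match length 0
  offset=3 (pos 1, char 'b'): match length 3
  offset=4 (pos 0, char 'e'): match length 0
Longest match has length 3 at offset 3.
next_char = character at position 4 + 3 = 7 -> 'b'

Best match: offset=3, length=3 (matching 'beb' starting at position 1)
LZ77 triple: (3, 3, 'b')


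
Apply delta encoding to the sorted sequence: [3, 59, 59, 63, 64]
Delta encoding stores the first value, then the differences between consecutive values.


First value: 3
Deltas:
  59 - 3 = 56
  59 - 59 = 0
  63 - 59 = 4
  64 - 63 = 1


Delta encoded: [3, 56, 0, 4, 1]


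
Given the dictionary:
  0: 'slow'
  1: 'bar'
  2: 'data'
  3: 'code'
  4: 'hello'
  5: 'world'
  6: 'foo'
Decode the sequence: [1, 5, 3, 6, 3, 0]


Look up each index in the dictionary:
  1 -> 'bar'
  5 -> 'world'
  3 -> 'code'
  6 -> 'foo'
  3 -> 'code'
  0 -> 'slow'

Decoded: "bar world code foo code slow"


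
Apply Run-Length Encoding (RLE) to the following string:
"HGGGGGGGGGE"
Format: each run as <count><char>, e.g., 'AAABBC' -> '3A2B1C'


Scanning runs left to right:
  i=0: run of 'H' x 1 -> '1H'
  i=1: run of 'G' x 9 -> '9G'
  i=10: run of 'E' x 1 -> '1E'

RLE = 1H9G1E


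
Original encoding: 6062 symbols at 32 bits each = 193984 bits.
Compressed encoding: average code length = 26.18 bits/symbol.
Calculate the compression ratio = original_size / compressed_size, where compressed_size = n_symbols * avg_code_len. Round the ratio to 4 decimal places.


original_size = n_symbols * orig_bits = 6062 * 32 = 193984 bits
compressed_size = n_symbols * avg_code_len = 6062 * 26.18 = 158703.16 bits
ratio = original_size / compressed_size = 193984 / 158703.16 = 1.2223

Compression ratio = 1.2223


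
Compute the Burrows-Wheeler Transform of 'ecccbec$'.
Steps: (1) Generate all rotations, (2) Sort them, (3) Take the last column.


Rotations (sorted):
  0: $ecccbec -> last char: c
  1: bec$eccc -> last char: c
  2: c$ecccbe -> last char: e
  3: cbec$ecc -> last char: c
  4: ccbec$ec -> last char: c
  5: cccbec$e -> last char: e
  6: ec$ecccb -> last char: b
  7: ecccbec$ -> last char: $


BWT = ccecceb$


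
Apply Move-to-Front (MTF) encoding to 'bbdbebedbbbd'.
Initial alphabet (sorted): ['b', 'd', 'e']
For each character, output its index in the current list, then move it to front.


MTF encoding:
'b': index 0 in ['b', 'd', 'e'] -> ['b', 'd', 'e']
'b': index 0 in ['b', 'd', 'e'] -> ['b', 'd', 'e']
'd': index 1 in ['b', 'd', 'e'] -> ['d', 'b', 'e']
'b': index 1 in ['d', 'b', 'e'] -> ['b', 'd', 'e']
'e': index 2 in ['b', 'd', 'e'] -> ['e', 'b', 'd']
'b': index 1 in ['e', 'b', 'd'] -> ['b', 'e', 'd']
'e': index 1 in ['b', 'e', 'd'] -> ['e', 'b', 'd']
'd': index 2 in ['e', 'b', 'd'] -> ['d', 'e', 'b']
'b': index 2 in ['d', 'e', 'b'] -> ['b', 'd', 'e']
'b': index 0 in ['b', 'd', 'e'] -> ['b', 'd', 'e']
'b': index 0 in ['b', 'd', 'e'] -> ['b', 'd', 'e']
'd': index 1 in ['b', 'd', 'e'] -> ['d', 'b', 'e']


Output: [0, 0, 1, 1, 2, 1, 1, 2, 2, 0, 0, 1]


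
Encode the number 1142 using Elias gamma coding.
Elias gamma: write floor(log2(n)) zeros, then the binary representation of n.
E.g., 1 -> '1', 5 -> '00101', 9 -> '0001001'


num_bits = floor(log2(1142)) + 1 = 11
leading_zeros = num_bits - 1 = 10
binary(1142) = 10001110110

Elias gamma(1142) = '0000000000' + '10001110110' = 000000000010001110110 (21 bits)


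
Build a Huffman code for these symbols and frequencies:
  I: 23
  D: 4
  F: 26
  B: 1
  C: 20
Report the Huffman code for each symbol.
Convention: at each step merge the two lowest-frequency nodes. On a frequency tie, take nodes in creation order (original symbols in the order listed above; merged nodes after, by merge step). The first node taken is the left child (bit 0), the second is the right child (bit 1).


Huffman tree construction:
Step 1: Merge B(1) + D(4) = 5
Step 2: Merge (B+D)(5) + C(20) = 25
Step 3: Merge I(23) + ((B+D)+C)(25) = 48
Step 4: Merge F(26) + (I+((B+D)+C))(48) = 74
Read each symbol's code off the tree from the root (left child = 0, right child = 1).

Codes:
  I: 10 (length 2)
  D: 1101 (length 4)
  F: 0 (length 1)
  B: 1100 (length 4)
  C: 111 (length 3)
Average code length: 152/74 = 2.0541 bits/symbol


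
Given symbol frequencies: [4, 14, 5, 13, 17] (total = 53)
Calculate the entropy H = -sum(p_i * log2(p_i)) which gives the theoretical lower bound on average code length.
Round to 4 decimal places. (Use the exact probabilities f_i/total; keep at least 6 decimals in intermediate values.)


Per-symbol terms -p_i * log2(p_i) with p_i = f_i/53:
  p = 4/53 = 0.075472: log2(p) = -3.727920, -p*log2(p) = 0.281352
  p = 14/53 = 0.264151: log2(p) = -1.920566, -p*log2(p) = 0.507319
  p = 5/53 = 0.094340: log2(p) = -3.405992, -p*log2(p) = 0.321320
  p = 13/53 = 0.245283: log2(p) = -2.027481, -p*log2(p) = 0.497307
  p = 17/53 = 0.320755: log2(p) = -1.640458, -p*log2(p) = 0.526185
H = 0.281352 + 0.507319 + 0.321320 + 0.497307 + 0.526185 = 2.133483

H = 2.1335 bits/symbol


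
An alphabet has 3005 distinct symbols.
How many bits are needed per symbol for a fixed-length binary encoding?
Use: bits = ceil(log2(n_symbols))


log2(3005) = 11.5531
Bracket: 2^11 = 2048 < 3005 <= 2^12 = 4096
So ceil(log2(3005)) = 12

bits = ceil(log2(3005)) = ceil(11.5531) = 12 bits


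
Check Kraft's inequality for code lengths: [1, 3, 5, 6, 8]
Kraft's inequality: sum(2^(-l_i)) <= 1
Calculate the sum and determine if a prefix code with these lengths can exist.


Sum = 2^(-1) + 2^(-3) + 2^(-5) + 2^(-6) + 2^(-8)
    = 0.5 + 0.125 + 0.03125 + 0.015625 + 0.00390625
    = 173/256 = 0.67578125
Since 0.67578125 <= 1, Kraft's inequality IS satisfied.
A prefix code with these lengths CAN exist.

Kraft sum = 0.67578125. Satisfied.


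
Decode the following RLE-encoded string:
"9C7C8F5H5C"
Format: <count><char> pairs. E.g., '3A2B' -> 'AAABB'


Expanding each <count><char> pair:
  9C -> 'CCCCCCCCC'
  7C -> 'CCCCCCC'
  8F -> 'FFFFFFFF'
  5H -> 'HHHHH'
  5C -> 'CCCCC'

Decoded = CCCCCCCCCCCCCCCCFFFFFFFFHHHHHCCCCC
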